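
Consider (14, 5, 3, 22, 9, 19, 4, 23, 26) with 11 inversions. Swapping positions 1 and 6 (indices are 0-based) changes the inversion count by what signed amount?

-1

Positions 1 and 6 hold 5 and 4; after swapping, the array is [14, 4, 3, 22, 9, 19, 5, 23, 26].
For each element, count later entries that are smaller:
14 → 4, 3, 9, 5 → 4
4 → 3 → 1
3 → none → 0
22 → 9, 19, 5 → 3
9 → 5 → 1
19 → 5 → 1
5 → none → 0
23 → none → 0
26 → none → 0
Sum: 4 + 1 + 0 + 3 + 1 + 1 + 0 + 0 + 0 = 10
Change: 10 − 11 = -1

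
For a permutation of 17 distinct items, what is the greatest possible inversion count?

136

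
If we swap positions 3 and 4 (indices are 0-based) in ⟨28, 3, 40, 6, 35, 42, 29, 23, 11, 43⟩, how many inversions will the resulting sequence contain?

Positions 3 and 4 hold 6 and 35; after swapping, the array is [28, 3, 40, 35, 6, 42, 29, 23, 11, 43].
Sweep left to right; for each value list the smaller values that follow it:
28: 4
3: 0
40: 5
35: 4
6: 0
42: 3
29: 2
23: 1
11: 0
43: 0
Sum: 4 + 0 + 5 + 4 + 0 + 3 + 2 + 1 + 0 + 0 = 19

Inversions: 19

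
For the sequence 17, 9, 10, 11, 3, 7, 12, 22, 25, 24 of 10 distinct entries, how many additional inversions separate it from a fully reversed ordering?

32 inversions short

Maximum inversions for 10 distinct elements is C(10, 2) = 10·9/2 = 45.
Current inversions — for each element, count later smaller elements:
17: 6
9: 2
10: 2
11: 2
3: 0
7: 0
12: 0
22: 0
25: 1
24: 0
Current total: 6 + 2 + 2 + 2 + 0 + 0 + 0 + 0 + 1 + 0 = 13
Shortfall: 45 − 13 = 32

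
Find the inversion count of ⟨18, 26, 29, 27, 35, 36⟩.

Sweep left to right; for each value list the smaller values that follow it:
18: 0
26: 0
29: 1
27: 0
35: 0
36: 0
Sum: 0 + 0 + 1 + 0 + 0 + 0 = 1

1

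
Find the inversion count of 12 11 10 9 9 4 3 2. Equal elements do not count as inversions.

Count, for each position, how many later elements it exceeds:
12 → 11, 10, 9, 9, 4, 3, 2 → 7
11 → 10, 9, 9, 4, 3, 2 → 6
10 → 9, 9, 4, 3, 2 → 5
9 → 4, 3, 2 → 3
9 → 4, 3, 2 → 3
4 → 3, 2 → 2
3 → 2 → 1
2 → none → 0
Sum: 7 + 6 + 5 + 3 + 3 + 2 + 1 + 0 = 27

27 inversions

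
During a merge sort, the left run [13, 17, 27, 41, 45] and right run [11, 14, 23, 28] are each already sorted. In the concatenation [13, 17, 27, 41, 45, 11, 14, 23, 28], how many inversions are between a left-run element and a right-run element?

14 split inversions

Take each right-half value and tally the left-half values above it:
r = 11: 13, 17, 27, 41, 45 → 5
r = 14: 17, 27, 41, 45 → 4
r = 23: 27, 41, 45 → 3
r = 28: 41, 45 → 2
Cross-inversions: 5 + 4 + 3 + 2 = 14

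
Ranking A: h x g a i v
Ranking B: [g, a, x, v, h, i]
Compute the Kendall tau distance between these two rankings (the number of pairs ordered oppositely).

Discordant pairs: 7

Assign each item its position (1..6) in the first ordering, then rewrite the second ordering as that position sequence:
positions: h→1, x→2, g→3, a→4, i→5, v→6
second ordering as positions: [3, 4, 2, 6, 1, 5]
Discordant pairs = inversions in this position sequence.
3: 2, 1 → 2
4: 2, 1 → 2
2: 1 → 1
6: 1, 5 → 2
1: 0
5: 0
Total: 2 + 2 + 1 + 2 + 0 + 0 = 7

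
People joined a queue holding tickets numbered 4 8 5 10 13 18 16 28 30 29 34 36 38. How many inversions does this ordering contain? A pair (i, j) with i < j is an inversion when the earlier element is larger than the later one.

Inversions: 3

For each element, count later entries that are smaller:
4 → none → 0
8 → 5 → 1
5 → none → 0
10 → none → 0
13 → none → 0
18 → 16 → 1
16 → none → 0
28 → none → 0
30 → 29 → 1
29 → none → 0
34 → none → 0
36 → none → 0
38 → none → 0
Sum: 0 + 1 + 0 + 0 + 0 + 1 + 0 + 0 + 1 + 0 + 0 + 0 + 0 = 3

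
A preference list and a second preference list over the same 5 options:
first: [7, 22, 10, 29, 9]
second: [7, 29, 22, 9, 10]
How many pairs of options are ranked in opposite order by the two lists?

Assign each item its position (1..5) in the first ordering, then rewrite the second ordering as that position sequence:
positions: 7→1, 22→2, 10→3, 29→4, 9→5
second ordering as positions: [1, 4, 2, 5, 3]
Discordant pairs = inversions in this position sequence.
1: 0
4: 2, 3 → 2
2: 0
5: 3 → 1
3: 0
Total: 0 + 2 + 0 + 1 + 0 = 3

3 pairs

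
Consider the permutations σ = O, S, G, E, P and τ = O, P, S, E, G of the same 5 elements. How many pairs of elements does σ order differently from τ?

4 discordant pairs

Assign each item its position (1..5) in the first ordering, then rewrite the second ordering as that position sequence:
positions: O→1, S→2, G→3, E→4, P→5
second ordering as positions: [1, 5, 2, 4, 3]
Discordant pairs = inversions in this position sequence.
1: 0
5: 2, 4, 3 → 3
2: 0
4: 3 → 1
3: 0
Total: 0 + 3 + 0 + 1 + 0 = 4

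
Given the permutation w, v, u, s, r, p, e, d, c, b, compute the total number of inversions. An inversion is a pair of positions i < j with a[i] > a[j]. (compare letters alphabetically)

Element-by-element contributions:
w → v, u, s, r, p, e, d, c, b → 9
v → u, s, r, p, e, d, c, b → 8
u → s, r, p, e, d, c, b → 7
s → r, p, e, d, c, b → 6
r → p, e, d, c, b → 5
p → e, d, c, b → 4
e → d, c, b → 3
d → c, b → 2
c → b → 1
b → none → 0
Sum: 9 + 8 + 7 + 6 + 5 + 4 + 3 + 2 + 1 + 0 = 45

45 inversions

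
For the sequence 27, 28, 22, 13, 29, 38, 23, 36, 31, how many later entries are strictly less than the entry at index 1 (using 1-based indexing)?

3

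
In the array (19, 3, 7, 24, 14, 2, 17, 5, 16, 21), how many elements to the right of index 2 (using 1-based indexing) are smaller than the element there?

1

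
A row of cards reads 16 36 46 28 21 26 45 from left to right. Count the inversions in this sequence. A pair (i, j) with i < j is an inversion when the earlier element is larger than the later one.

Inversions: 9

For each element, count later entries that are smaller:
16 → none → 0
36 → 28, 21, 26 → 3
46 → 28, 21, 26, 45 → 4
28 → 21, 26 → 2
21 → none → 0
26 → none → 0
45 → none → 0
Sum: 0 + 3 + 4 + 2 + 0 + 0 + 0 = 9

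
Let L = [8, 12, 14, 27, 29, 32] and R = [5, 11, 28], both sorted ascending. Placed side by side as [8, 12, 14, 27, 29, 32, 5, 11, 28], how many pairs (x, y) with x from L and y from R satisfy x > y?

For each element r of the right run, count left-run elements greater than r:
r = 5: 8, 12, 14, 27, 29, 32 → 6
r = 11: 12, 14, 27, 29, 32 → 5
r = 28: 29, 32 → 2
Cross-inversions: 6 + 5 + 2 = 13

There are 13 cross-inversions.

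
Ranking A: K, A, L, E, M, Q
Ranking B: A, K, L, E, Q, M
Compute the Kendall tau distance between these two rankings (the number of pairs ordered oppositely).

Assign each item its position (1..6) in the first ordering, then rewrite the second ordering as that position sequence:
positions: K→1, A→2, L→3, E→4, M→5, Q→6
second ordering as positions: [2, 1, 3, 4, 6, 5]
Discordant pairs = inversions in this position sequence.
2: 1 → 1
1: 0
3: 0
4: 0
6: 5 → 1
5: 0
Total: 1 + 0 + 0 + 0 + 1 + 0 = 2

Discordant pairs: 2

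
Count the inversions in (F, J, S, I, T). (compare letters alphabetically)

2

Inversion pairs (indices are 0-based):
(1,3): J > I
(2,3): S > I
That's 2 pairs.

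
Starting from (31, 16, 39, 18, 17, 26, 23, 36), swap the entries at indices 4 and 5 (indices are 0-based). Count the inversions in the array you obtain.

There are 13 inversions.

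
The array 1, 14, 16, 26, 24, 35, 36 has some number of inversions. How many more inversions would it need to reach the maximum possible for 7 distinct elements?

20

Maximum inversions for 7 distinct elements is C(7, 2) = 7·6/2 = 21.
Current inversions — for each element, count later smaller elements:
1: 0
14: 0
16: 0
26: 1
24: 0
35: 0
36: 0
Current total: 0 + 0 + 0 + 1 + 0 + 0 + 0 = 1
Shortfall: 21 − 1 = 20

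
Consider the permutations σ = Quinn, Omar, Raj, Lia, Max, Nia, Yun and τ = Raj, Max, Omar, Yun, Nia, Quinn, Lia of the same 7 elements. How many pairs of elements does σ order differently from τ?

11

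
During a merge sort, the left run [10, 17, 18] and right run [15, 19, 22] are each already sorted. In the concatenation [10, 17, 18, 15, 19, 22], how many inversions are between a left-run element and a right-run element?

There are 2 split inversions.

Count, for every r in R, how many entries of L exceed r:
r = 15: 17, 18 → 2
r = 19: none → 0
r = 22: none → 0
Cross-inversions: 2 + 0 + 0 = 2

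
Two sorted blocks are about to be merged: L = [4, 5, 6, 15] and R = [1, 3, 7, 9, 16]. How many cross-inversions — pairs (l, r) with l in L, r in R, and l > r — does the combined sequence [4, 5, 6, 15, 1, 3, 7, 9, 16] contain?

Count, for every r in R, how many entries of L exceed r:
r = 1: 4, 5, 6, 15 → 4
r = 3: 4, 5, 6, 15 → 4
r = 7: 15 → 1
r = 9: 15 → 1
r = 16: none → 0
Cross-inversions: 4 + 4 + 1 + 1 + 0 = 10

10 split inversions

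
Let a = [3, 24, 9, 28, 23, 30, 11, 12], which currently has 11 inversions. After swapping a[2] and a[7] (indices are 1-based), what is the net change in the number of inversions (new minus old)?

-3

Positions 2 and 7 hold 24 and 11; after swapping, the array is [3, 11, 9, 28, 23, 30, 24, 12].
Element-by-element contributions:
3: 0
11: 1
9: 0
28: 3
23: 1
30: 2
24: 1
12: 0
Sum: 0 + 1 + 0 + 3 + 1 + 2 + 1 + 0 = 8
Change: 8 − 11 = -3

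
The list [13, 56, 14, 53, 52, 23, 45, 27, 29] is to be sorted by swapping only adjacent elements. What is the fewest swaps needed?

18 swaps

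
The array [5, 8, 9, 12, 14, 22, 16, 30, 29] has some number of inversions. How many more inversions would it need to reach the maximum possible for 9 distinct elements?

34 inversions short

Maximum inversions for 9 distinct elements is C(9, 2) = 9·8/2 = 36.
Current inversions — for each element, count later smaller elements:
5: 0
8: 0
9: 0
12: 0
14: 0
22: 1
16: 0
30: 1
29: 0
Current total: 0 + 0 + 0 + 0 + 0 + 1 + 0 + 1 + 0 = 2
Shortfall: 36 − 2 = 34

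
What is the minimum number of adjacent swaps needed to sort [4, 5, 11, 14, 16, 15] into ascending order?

Minimum adjacent swaps = number of inversions (each swap of adjacent out-of-order elements removes one inversion and no swap can remove more).
Count inversions — for each element, later elements that are smaller:
4: none → 0
5: none → 0
11: none → 0
14: none → 0
16: 15 → 1
15: none → 0
Total inversions: 0 + 0 + 0 + 0 + 1 + 0 = 1

1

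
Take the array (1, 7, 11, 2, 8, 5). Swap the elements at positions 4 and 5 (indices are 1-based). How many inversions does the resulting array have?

7

Positions 4 and 5 hold 2 and 8; after swapping, the array is [1, 7, 11, 8, 2, 5].
For each element, count later entries that are smaller:
1 → none → 0
7 → 2, 5 → 2
11 → 8, 2, 5 → 3
8 → 2, 5 → 2
2 → none → 0
5 → none → 0
Sum: 0 + 2 + 3 + 2 + 0 + 0 = 7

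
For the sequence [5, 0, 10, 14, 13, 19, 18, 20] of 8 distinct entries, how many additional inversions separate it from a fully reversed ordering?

Maximum inversions for 8 distinct elements is C(8, 2) = 8·7/2 = 28.
Current inversions — for each element, count later smaller elements:
5: 1
0: 0
10: 0
14: 1
13: 0
19: 1
18: 0
20: 0
Current total: 1 + 0 + 0 + 1 + 0 + 1 + 0 + 0 = 3
Shortfall: 28 − 3 = 25

25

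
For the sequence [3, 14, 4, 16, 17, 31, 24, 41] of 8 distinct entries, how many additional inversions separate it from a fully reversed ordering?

Maximum inversions for 8 distinct elements is C(8, 2) = 8·7/2 = 28.
Current inversions — for each element, count later smaller elements:
3: 0
14: 1
4: 0
16: 0
17: 0
31: 1
24: 0
41: 0
Current total: 0 + 1 + 0 + 0 + 0 + 1 + 0 + 0 = 2
Shortfall: 28 − 2 = 26

26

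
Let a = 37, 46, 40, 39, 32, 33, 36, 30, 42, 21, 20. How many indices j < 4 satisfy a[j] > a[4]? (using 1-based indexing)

2 such elements

The element at index 4 is 39.
Elements before it: 37, 46, 40
Those larger than 39: 46, 40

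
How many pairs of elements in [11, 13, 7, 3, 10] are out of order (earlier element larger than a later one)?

Sweep left to right; for each value list the smaller values that follow it:
11 → 7, 3, 10 → 3
13 → 7, 3, 10 → 3
7 → 3 → 1
3 → none → 0
10 → none → 0
Sum: 3 + 3 + 1 + 0 + 0 = 7

There are 7 inversions.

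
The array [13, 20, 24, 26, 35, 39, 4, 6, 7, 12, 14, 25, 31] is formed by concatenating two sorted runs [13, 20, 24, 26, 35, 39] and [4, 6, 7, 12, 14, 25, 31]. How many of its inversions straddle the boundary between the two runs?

34

Count, for every r in R, how many entries of L exceed r:
r = 4: 13, 20, 24, 26, 35, 39 → 6
r = 6: 13, 20, 24, 26, 35, 39 → 6
r = 7: 13, 20, 24, 26, 35, 39 → 6
r = 12: 13, 20, 24, 26, 35, 39 → 6
r = 14: 20, 24, 26, 35, 39 → 5
r = 25: 26, 35, 39 → 3
r = 31: 35, 39 → 2
Cross-inversions: 6 + 6 + 6 + 6 + 5 + 3 + 2 = 34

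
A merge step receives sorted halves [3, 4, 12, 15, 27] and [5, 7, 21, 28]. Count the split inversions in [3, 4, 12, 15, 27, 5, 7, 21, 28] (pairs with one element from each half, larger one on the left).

Count, for every r in R, how many entries of L exceed r:
r = 5: 12, 15, 27 → 3
r = 7: 12, 15, 27 → 3
r = 21: 27 → 1
r = 28: none → 0
Cross-inversions: 3 + 3 + 1 + 0 = 7

Split inversions: 7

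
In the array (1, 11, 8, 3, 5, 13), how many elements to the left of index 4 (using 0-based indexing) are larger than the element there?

2 such elements

The element at index 4 is 5.
Elements before it: 1, 11, 8, 3
Those larger than 5: 11, 8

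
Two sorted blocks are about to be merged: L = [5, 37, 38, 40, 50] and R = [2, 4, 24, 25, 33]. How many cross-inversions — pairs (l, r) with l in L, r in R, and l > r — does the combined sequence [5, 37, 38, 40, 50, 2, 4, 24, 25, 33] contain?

Take each right-half value and tally the left-half values above it:
r = 2: 5, 37, 38, 40, 50 → 5
r = 4: 5, 37, 38, 40, 50 → 5
r = 24: 37, 38, 40, 50 → 4
r = 25: 37, 38, 40, 50 → 4
r = 33: 37, 38, 40, 50 → 4
Cross-inversions: 5 + 5 + 4 + 4 + 4 = 22

22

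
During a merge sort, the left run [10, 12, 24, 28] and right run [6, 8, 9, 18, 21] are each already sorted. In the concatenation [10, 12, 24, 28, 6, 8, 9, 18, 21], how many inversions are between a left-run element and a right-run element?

16 split inversions

Count, for every r in R, how many entries of L exceed r:
r = 6: 10, 12, 24, 28 → 4
r = 8: 10, 12, 24, 28 → 4
r = 9: 10, 12, 24, 28 → 4
r = 18: 24, 28 → 2
r = 21: 24, 28 → 2
Cross-inversions: 4 + 4 + 4 + 2 + 2 = 16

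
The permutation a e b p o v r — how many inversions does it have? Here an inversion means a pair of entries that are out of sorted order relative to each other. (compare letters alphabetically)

Inversions: 3

Inversion pairs (indices are 1-based):
(2,3): e > b
(4,5): p > o
(6,7): v > r
That's 3 pairs.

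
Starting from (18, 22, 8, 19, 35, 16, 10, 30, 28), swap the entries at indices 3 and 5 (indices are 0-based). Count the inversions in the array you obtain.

Positions 3 and 5 hold 19 and 16; after swapping, the array is [18, 22, 8, 16, 35, 19, 10, 30, 28].
Count, for each position, how many later elements it exceeds:
18 → 8, 16, 10 → 3
22 → 8, 16, 19, 10 → 4
8 → none → 0
16 → 10 → 1
35 → 19, 10, 30, 28 → 4
19 → 10 → 1
10 → none → 0
30 → 28 → 1
28 → none → 0
Sum: 3 + 4 + 0 + 1 + 4 + 1 + 0 + 1 + 0 = 14

14 inversions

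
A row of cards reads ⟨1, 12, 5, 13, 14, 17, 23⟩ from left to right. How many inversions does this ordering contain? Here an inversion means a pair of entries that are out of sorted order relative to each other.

Sweep left to right; for each value list the smaller values that follow it:
1: 0
12: 1
5: 0
13: 0
14: 0
17: 0
23: 0
Sum: 0 + 1 + 0 + 0 + 0 + 0 + 0 = 1

Inversions: 1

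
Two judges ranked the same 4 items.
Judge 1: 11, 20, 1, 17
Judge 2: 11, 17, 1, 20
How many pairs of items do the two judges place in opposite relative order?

3

Assign each item its position (1..4) in the first ordering, then rewrite the second ordering as that position sequence:
positions: 11→1, 20→2, 1→3, 17→4
second ordering as positions: [1, 4, 3, 2]
Discordant pairs = inversions in this position sequence.
1: 0
4: 3, 2 → 2
3: 2 → 1
2: 0
Total: 0 + 2 + 1 + 0 = 3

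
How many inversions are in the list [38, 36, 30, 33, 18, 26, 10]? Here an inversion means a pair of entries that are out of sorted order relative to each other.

19 inversions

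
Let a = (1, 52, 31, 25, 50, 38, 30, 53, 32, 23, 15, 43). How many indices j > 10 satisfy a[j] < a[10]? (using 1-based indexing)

1 such element

The element at index 10 is 23.
Elements after it: 15, 43
Those smaller than 23: 15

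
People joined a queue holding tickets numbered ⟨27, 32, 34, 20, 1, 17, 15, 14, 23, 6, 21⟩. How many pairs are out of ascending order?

37

Element-by-element contributions:
27: 8
32: 8
34: 8
20: 5
1: 0
17: 3
15: 2
14: 1
23: 2
6: 0
21: 0
Sum: 8 + 8 + 8 + 5 + 0 + 3 + 2 + 1 + 2 + 0 + 0 = 37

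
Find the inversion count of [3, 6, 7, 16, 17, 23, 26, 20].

Element-by-element contributions:
3: 0
6: 0
7: 0
16: 0
17: 0
23: 1
26: 1
20: 0
Sum: 0 + 0 + 0 + 0 + 0 + 1 + 1 + 0 = 2

2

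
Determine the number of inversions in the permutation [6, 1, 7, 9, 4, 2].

8 inversions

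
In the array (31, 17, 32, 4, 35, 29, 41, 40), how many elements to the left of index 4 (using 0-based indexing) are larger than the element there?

0 such elements

The element at index 4 is 35.
Elements before it: 31, 17, 32, 4
None of them are larger than 35.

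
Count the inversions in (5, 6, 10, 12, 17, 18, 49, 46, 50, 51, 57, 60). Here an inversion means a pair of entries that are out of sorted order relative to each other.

Inversions: 1

Element-by-element contributions:
5 → none → 0
6 → none → 0
10 → none → 0
12 → none → 0
17 → none → 0
18 → none → 0
49 → 46 → 1
46 → none → 0
50 → none → 0
51 → none → 0
57 → none → 0
60 → none → 0
Sum: 0 + 0 + 0 + 0 + 0 + 0 + 1 + 0 + 0 + 0 + 0 + 0 = 1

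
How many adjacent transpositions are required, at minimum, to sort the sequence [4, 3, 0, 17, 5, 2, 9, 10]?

10 adjacent swaps

The minimum number of adjacent swaps to sort an array equals its inversion count, since every such swap removes exactly one inversion.
Count inversions — for each element, later elements that are smaller:
4: 3, 0, 2 → 3
3: 0, 2 → 2
0: none → 0
17: 5, 2, 9, 10 → 4
5: 2 → 1
2: none → 0
9: none → 0
10: none → 0
Total inversions: 3 + 2 + 0 + 4 + 1 + 0 + 0 + 0 = 10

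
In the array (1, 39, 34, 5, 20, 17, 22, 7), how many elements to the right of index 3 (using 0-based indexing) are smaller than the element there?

The element at index 3 is 5.
Elements after it: 20, 17, 22, 7
None of them are smaller than 5.

0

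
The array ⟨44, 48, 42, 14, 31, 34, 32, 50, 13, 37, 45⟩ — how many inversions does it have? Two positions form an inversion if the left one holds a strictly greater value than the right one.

Element-by-element contributions:
44 → 42, 14, 31, 34, 32, 13, 37 → 7
48 → 42, 14, 31, 34, 32, 13, 37, 45 → 8
42 → 14, 31, 34, 32, 13, 37 → 6
14 → 13 → 1
31 → 13 → 1
34 → 32, 13 → 2
32 → 13 → 1
50 → 13, 37, 45 → 3
13 → none → 0
37 → none → 0
45 → none → 0
Sum: 7 + 8 + 6 + 1 + 1 + 2 + 1 + 3 + 0 + 0 + 0 = 29

29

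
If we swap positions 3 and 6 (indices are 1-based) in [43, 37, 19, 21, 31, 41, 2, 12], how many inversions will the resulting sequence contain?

25

Positions 3 and 6 hold 19 and 41; after swapping, the array is [43, 37, 41, 21, 31, 19, 2, 12].
Sweep left to right; for each value list the smaller values that follow it:
43: 7
37: 5
41: 5
21: 3
31: 3
19: 2
2: 0
12: 0
Sum: 7 + 5 + 5 + 3 + 3 + 2 + 0 + 0 = 25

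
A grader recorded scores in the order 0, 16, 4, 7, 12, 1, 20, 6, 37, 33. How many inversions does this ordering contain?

Element-by-element contributions:
0: 0
16: 5
4: 1
7: 2
12: 2
1: 0
20: 1
6: 0
37: 1
33: 0
Sum: 0 + 5 + 1 + 2 + 2 + 0 + 1 + 0 + 1 + 0 = 12

12 inversions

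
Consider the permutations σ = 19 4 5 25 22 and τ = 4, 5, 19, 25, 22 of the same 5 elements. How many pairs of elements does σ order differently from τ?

Assign each item its position (1..5) in the first ordering, then rewrite the second ordering as that position sequence:
positions: 19→1, 4→2, 5→3, 25→4, 22→5
second ordering as positions: [2, 3, 1, 4, 5]
Discordant pairs = inversions in this position sequence.
2: 1 → 1
3: 1 → 1
1: 0
4: 0
5: 0
Total: 1 + 1 + 0 + 0 + 0 = 2

2 discordant pairs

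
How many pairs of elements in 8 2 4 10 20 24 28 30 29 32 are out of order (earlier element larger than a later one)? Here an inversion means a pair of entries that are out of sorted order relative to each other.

3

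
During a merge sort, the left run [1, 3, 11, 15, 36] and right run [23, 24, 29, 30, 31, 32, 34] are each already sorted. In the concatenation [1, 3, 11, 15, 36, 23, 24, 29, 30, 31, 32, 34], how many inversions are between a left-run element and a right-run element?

7

Take each right-half value and tally the left-half values above it:
r = 23: 36 → 1
r = 24: 36 → 1
r = 29: 36 → 1
r = 30: 36 → 1
r = 31: 36 → 1
r = 32: 36 → 1
r = 34: 36 → 1
Cross-inversions: 1 + 1 + 1 + 1 + 1 + 1 + 1 = 7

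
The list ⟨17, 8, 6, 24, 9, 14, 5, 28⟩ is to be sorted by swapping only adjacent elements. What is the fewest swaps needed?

Each adjacent swap fixes exactly one inversion, so the minimum swap count equals the number of inversions.
Count inversions — for each element, later elements that are smaller:
17: 8, 6, 9, 14, 5 → 5
8: 6, 5 → 2
6: 5 → 1
24: 9, 14, 5 → 3
9: 5 → 1
14: 5 → 1
5: none → 0
28: none → 0
Total inversions: 5 + 2 + 1 + 3 + 1 + 1 + 0 + 0 = 13

Swaps: 13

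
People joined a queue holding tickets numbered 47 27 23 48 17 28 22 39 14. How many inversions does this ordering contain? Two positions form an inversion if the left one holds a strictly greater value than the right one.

Element-by-element contributions:
47: 7
27: 4
23: 3
48: 5
17: 1
28: 2
22: 1
39: 1
14: 0
Sum: 7 + 4 + 3 + 5 + 1 + 2 + 1 + 1 + 0 = 24

24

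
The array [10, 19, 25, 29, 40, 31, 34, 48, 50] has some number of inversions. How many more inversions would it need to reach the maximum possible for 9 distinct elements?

34

Maximum inversions for 9 distinct elements is C(9, 2) = 9·8/2 = 36.
Current inversions — for each element, count later smaller elements:
10: 0
19: 0
25: 0
29: 0
40: 2
31: 0
34: 0
48: 0
50: 0
Current total: 0 + 0 + 0 + 0 + 2 + 0 + 0 + 0 + 0 = 2
Shortfall: 36 − 2 = 34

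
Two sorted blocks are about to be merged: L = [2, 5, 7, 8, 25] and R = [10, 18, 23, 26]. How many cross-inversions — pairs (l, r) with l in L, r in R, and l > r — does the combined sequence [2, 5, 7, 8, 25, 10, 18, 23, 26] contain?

Count, for every r in R, how many entries of L exceed r:
r = 10: 25 → 1
r = 18: 25 → 1
r = 23: 25 → 1
r = 26: none → 0
Cross-inversions: 1 + 1 + 1 + 0 = 3

3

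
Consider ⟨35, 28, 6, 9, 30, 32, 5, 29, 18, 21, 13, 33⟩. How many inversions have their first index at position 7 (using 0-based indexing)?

3

The element at index 7 is 29.
Elements after it: 18, 21, 13, 33
Those smaller than 29: 18, 21, 13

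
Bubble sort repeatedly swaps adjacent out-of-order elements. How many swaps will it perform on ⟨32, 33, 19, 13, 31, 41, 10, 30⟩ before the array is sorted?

17

Minimum adjacent swaps = number of inversions (each swap of adjacent out-of-order elements removes one inversion and no swap can remove more).
Count inversions — for each element, later elements that are smaller:
32: 19, 13, 31, 10, 30 → 5
33: 19, 13, 31, 10, 30 → 5
19: 13, 10 → 2
13: 10 → 1
31: 10, 30 → 2
41: 10, 30 → 2
10: none → 0
30: none → 0
Total inversions: 5 + 5 + 2 + 1 + 2 + 2 + 0 + 0 = 17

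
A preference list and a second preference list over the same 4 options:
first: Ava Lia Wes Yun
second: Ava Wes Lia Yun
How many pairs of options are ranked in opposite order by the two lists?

1

Assign each item its position (1..4) in the first ordering, then rewrite the second ordering as that position sequence:
positions: Ava→1, Lia→2, Wes→3, Yun→4
second ordering as positions: [1, 3, 2, 4]
Discordant pairs = inversions in this position sequence.
1: 0
3: 2 → 1
2: 0
4: 0
Total: 0 + 1 + 0 + 0 = 1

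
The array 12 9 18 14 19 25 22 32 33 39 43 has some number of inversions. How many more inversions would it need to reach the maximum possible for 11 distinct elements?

52 inversions short

Maximum inversions for 11 distinct elements is C(11, 2) = 11·10/2 = 55.
Current inversions — for each element, count later smaller elements:
12: 1
9: 0
18: 1
14: 0
19: 0
25: 1
22: 0
32: 0
33: 0
39: 0
43: 0
Current total: 1 + 0 + 1 + 0 + 0 + 1 + 0 + 0 + 0 + 0 + 0 = 3
Shortfall: 55 − 3 = 52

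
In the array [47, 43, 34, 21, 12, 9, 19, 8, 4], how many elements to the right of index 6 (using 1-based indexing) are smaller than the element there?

The element at index 6 is 9.
Elements after it: 19, 8, 4
Those smaller than 9: 8, 4

2 such elements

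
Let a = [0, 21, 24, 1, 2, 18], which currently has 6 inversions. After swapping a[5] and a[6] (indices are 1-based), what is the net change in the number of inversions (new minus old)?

Positions 5 and 6 hold 2 and 18; after swapping, the array is [0, 21, 24, 1, 18, 2].
Count, for each position, how many later elements it exceeds:
0 → none → 0
21 → 1, 18, 2 → 3
24 → 1, 18, 2 → 3
1 → none → 0
18 → 2 → 1
2 → none → 0
Sum: 0 + 3 + 3 + 0 + 1 + 0 = 7
Change: 7 − 6 = +1

+1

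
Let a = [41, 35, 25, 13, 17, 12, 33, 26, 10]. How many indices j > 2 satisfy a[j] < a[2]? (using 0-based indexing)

The element at index 2 is 25.
Elements after it: 13, 17, 12, 33, 26, 10
Those smaller than 25: 13, 17, 12, 10

4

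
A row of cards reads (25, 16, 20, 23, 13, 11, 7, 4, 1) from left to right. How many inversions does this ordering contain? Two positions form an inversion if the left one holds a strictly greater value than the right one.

Element-by-element contributions:
25 → 16, 20, 23, 13, 11, 7, 4, 1 → 8
16 → 13, 11, 7, 4, 1 → 5
20 → 13, 11, 7, 4, 1 → 5
23 → 13, 11, 7, 4, 1 → 5
13 → 11, 7, 4, 1 → 4
11 → 7, 4, 1 → 3
7 → 4, 1 → 2
4 → 1 → 1
1 → none → 0
Sum: 8 + 5 + 5 + 5 + 4 + 3 + 2 + 1 + 0 = 33

33 inversions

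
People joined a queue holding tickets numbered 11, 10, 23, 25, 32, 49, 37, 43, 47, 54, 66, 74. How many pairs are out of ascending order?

4

Element-by-element contributions:
11: 1
10: 0
23: 0
25: 0
32: 0
49: 3
37: 0
43: 0
47: 0
54: 0
66: 0
74: 0
Sum: 1 + 0 + 0 + 0 + 0 + 3 + 0 + 0 + 0 + 0 + 0 + 0 = 4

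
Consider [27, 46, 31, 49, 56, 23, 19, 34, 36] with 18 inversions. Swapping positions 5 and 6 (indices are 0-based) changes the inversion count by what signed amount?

Positions 5 and 6 hold 23 and 19; after swapping, the array is [27, 46, 31, 49, 56, 19, 23, 34, 36].
Count, for each position, how many later elements it exceeds:
27 → 19, 23 → 2
46 → 31, 19, 23, 34, 36 → 5
31 → 19, 23 → 2
49 → 19, 23, 34, 36 → 4
56 → 19, 23, 34, 36 → 4
19 → none → 0
23 → none → 0
34 → none → 0
36 → none → 0
Sum: 2 + 5 + 2 + 4 + 4 + 0 + 0 + 0 + 0 = 17
Change: 17 − 18 = -1

-1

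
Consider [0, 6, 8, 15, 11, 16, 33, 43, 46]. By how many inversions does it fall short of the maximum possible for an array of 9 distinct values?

Maximum inversions for 9 distinct elements is C(9, 2) = 9·8/2 = 36.
Current inversions — for each element, count later smaller elements:
0: 0
6: 0
8: 0
15: 1
11: 0
16: 0
33: 0
43: 0
46: 0
Current total: 0 + 0 + 0 + 1 + 0 + 0 + 0 + 0 + 0 = 1
Shortfall: 36 − 1 = 35

35 inversions short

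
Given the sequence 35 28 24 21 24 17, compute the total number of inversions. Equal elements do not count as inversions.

13

Sweep left to right; for each value list the smaller values that follow it:
35 → 28, 24, 21, 24, 17 → 5
28 → 24, 21, 24, 17 → 4
24 → 21, 17 → 2
21 → 17 → 1
24 → 17 → 1
17 → none → 0
Sum: 5 + 4 + 2 + 1 + 1 + 0 = 13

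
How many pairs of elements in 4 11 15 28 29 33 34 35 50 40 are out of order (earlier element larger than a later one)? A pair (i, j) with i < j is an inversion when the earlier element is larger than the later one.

Element-by-element contributions:
4: 0
11: 0
15: 0
28: 0
29: 0
33: 0
34: 0
35: 0
50: 1
40: 0
Sum: 0 + 0 + 0 + 0 + 0 + 0 + 0 + 0 + 1 + 0 = 1

1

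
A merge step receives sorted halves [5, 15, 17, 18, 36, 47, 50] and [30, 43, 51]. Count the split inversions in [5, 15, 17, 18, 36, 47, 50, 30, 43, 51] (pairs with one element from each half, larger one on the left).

5 split inversions

Take each right-half value and tally the left-half values above it:
r = 30: 36, 47, 50 → 3
r = 43: 47, 50 → 2
r = 51: none → 0
Cross-inversions: 3 + 2 + 0 = 5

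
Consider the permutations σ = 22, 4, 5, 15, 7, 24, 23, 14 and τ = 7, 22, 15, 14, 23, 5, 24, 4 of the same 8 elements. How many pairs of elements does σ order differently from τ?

Assign each item its position (1..8) in the first ordering, then rewrite the second ordering as that position sequence:
positions: 22→1, 4→2, 5→3, 15→4, 7→5, 24→6, 23→7, 14→8
second ordering as positions: [5, 1, 4, 8, 7, 3, 6, 2]
Discordant pairs = inversions in this position sequence.
5: 1, 4, 3, 2 → 4
1: 0
4: 3, 2 → 2
8: 7, 3, 6, 2 → 4
7: 3, 6, 2 → 3
3: 2 → 1
6: 2 → 1
2: 0
Total: 4 + 0 + 2 + 4 + 3 + 1 + 1 + 0 = 15

15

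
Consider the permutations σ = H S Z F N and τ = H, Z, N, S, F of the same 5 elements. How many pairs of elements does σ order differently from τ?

3

Assign each item its position (1..5) in the first ordering, then rewrite the second ordering as that position sequence:
positions: H→1, S→2, Z→3, F→4, N→5
second ordering as positions: [1, 3, 5, 2, 4]
Discordant pairs = inversions in this position sequence.
1: 0
3: 2 → 1
5: 2, 4 → 2
2: 0
4: 0
Total: 0 + 1 + 2 + 0 + 0 = 3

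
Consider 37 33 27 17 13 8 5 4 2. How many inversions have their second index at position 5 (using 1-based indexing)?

4

The element at index 5 is 13.
Elements before it: 37, 33, 27, 17
Those larger than 13: 37, 33, 27, 17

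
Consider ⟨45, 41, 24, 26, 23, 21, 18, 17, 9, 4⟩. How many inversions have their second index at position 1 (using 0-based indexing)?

1

The element at index 1 is 41.
Elements before it: 45
Those larger than 41: 45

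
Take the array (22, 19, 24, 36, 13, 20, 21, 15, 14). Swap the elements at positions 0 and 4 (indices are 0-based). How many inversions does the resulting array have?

21 inversions

Positions 0 and 4 hold 22 and 13; after swapping, the array is [13, 19, 24, 36, 22, 20, 21, 15, 14].
Element-by-element contributions:
13 → none → 0
19 → 15, 14 → 2
24 → 22, 20, 21, 15, 14 → 5
36 → 22, 20, 21, 15, 14 → 5
22 → 20, 21, 15, 14 → 4
20 → 15, 14 → 2
21 → 15, 14 → 2
15 → 14 → 1
14 → none → 0
Sum: 0 + 2 + 5 + 5 + 4 + 2 + 2 + 1 + 0 = 21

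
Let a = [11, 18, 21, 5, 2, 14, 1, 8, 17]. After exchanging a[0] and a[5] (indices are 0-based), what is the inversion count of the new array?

22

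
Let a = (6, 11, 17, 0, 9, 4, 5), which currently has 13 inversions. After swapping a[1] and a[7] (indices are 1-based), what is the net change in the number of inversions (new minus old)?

-1

Positions 1 and 7 hold 6 and 5; after swapping, the array is [5, 11, 17, 0, 9, 4, 6].
Sweep left to right; for each value list the smaller values that follow it:
5: 2
11: 4
17: 4
0: 0
9: 2
4: 0
6: 0
Sum: 2 + 4 + 4 + 0 + 2 + 0 + 0 = 12
Change: 12 − 13 = -1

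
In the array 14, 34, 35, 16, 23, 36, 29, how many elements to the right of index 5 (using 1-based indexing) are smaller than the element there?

0 such elements

The element at index 5 is 23.
Elements after it: 36, 29
None of them are smaller than 23.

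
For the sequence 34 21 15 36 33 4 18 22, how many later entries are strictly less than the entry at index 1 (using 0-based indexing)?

The element at index 1 is 21.
Elements after it: 15, 36, 33, 4, 18, 22
Those smaller than 21: 15, 4, 18

3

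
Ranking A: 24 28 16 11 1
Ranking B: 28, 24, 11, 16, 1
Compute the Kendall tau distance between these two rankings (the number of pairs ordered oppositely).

2

Assign each item its position (1..5) in the first ordering, then rewrite the second ordering as that position sequence:
positions: 24→1, 28→2, 16→3, 11→4, 1→5
second ordering as positions: [2, 1, 4, 3, 5]
Discordant pairs = inversions in this position sequence.
2: 1 → 1
1: 0
4: 3 → 1
3: 0
5: 0
Total: 1 + 0 + 1 + 0 + 0 = 2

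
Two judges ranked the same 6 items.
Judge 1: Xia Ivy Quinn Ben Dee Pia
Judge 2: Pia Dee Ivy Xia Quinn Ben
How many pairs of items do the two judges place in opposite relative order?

Assign each item its position (1..6) in the first ordering, then rewrite the second ordering as that position sequence:
positions: Xia→1, Ivy→2, Quinn→3, Ben→4, Dee→5, Pia→6
second ordering as positions: [6, 5, 2, 1, 3, 4]
Discordant pairs = inversions in this position sequence.
6: 5, 2, 1, 3, 4 → 5
5: 2, 1, 3, 4 → 4
2: 1 → 1
1: 0
3: 0
4: 0
Total: 5 + 4 + 1 + 0 + 0 + 0 = 10

Discordant pairs: 10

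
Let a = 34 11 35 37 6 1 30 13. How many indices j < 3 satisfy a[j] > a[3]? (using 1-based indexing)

0 such elements

The element at index 3 is 35.
Elements before it: 34, 11
None of them are larger than 35.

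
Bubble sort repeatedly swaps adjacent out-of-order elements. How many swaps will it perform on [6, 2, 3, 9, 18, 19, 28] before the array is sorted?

2 adjacent swaps

The minimum number of adjacent swaps to sort an array equals its inversion count, since every such swap removes exactly one inversion.
Count inversions — for each element, later elements that are smaller:
6: 2, 3 → 2
2: none → 0
3: none → 0
9: none → 0
18: none → 0
19: none → 0
28: none → 0
Total inversions: 2 + 0 + 0 + 0 + 0 + 0 + 0 = 2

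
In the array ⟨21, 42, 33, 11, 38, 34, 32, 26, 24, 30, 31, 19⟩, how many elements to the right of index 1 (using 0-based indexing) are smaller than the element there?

The element at index 1 is 42.
Elements after it: 33, 11, 38, 34, 32, 26, 24, 30, 31, 19
Those smaller than 42: 33, 11, 38, 34, 32, 26, 24, 30, 31, 19

10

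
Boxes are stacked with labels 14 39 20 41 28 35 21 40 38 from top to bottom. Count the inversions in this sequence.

For each element, count later entries that are smaller:
14: 0
39: 5
20: 0
41: 5
28: 1
35: 1
21: 0
40: 1
38: 0
Sum: 0 + 5 + 0 + 5 + 1 + 1 + 0 + 1 + 0 = 13

13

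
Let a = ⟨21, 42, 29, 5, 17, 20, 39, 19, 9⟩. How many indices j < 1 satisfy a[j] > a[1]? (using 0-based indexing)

0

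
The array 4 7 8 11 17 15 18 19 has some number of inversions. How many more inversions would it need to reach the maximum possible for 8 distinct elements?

Maximum inversions for 8 distinct elements is C(8, 2) = 8·7/2 = 28.
Current inversions — for each element, count later smaller elements:
4: 0
7: 0
8: 0
11: 0
17: 1
15: 0
18: 0
19: 0
Current total: 0 + 0 + 0 + 0 + 1 + 0 + 0 + 0 = 1
Shortfall: 28 − 1 = 27

27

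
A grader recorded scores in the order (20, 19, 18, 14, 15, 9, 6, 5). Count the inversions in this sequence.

For each element, count later entries that are smaller:
20: 7
19: 6
18: 5
14: 3
15: 3
9: 2
6: 1
5: 0
Sum: 7 + 6 + 5 + 3 + 3 + 2 + 1 + 0 = 27

27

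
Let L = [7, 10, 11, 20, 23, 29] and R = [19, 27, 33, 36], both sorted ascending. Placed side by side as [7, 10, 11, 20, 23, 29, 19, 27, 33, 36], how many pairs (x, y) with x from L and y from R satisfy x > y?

4 cross-inversions

Count, for every r in R, how many entries of L exceed r:
r = 19: 20, 23, 29 → 3
r = 27: 29 → 1
r = 33: none → 0
r = 36: none → 0
Cross-inversions: 3 + 1 + 0 + 0 = 4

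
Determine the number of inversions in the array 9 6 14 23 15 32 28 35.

3 inversions

Count, for each position, how many later elements it exceeds:
9: 1
6: 0
14: 0
23: 1
15: 0
32: 1
28: 0
35: 0
Sum: 1 + 0 + 0 + 1 + 0 + 1 + 0 + 0 = 3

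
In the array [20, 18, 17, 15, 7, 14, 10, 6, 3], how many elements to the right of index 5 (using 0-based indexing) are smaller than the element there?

3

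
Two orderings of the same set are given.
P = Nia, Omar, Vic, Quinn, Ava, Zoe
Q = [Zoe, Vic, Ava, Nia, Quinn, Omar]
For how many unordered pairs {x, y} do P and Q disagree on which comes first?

Assign each item its position (1..6) in the first ordering, then rewrite the second ordering as that position sequence:
positions: Nia→1, Omar→2, Vic→3, Quinn→4, Ava→5, Zoe→6
second ordering as positions: [6, 3, 5, 1, 4, 2]
Discordant pairs = inversions in this position sequence.
6: 3, 5, 1, 4, 2 → 5
3: 1, 2 → 2
5: 1, 4, 2 → 3
1: 0
4: 2 → 1
2: 0
Total: 5 + 2 + 3 + 0 + 1 + 0 = 11

11 disagreeing pairs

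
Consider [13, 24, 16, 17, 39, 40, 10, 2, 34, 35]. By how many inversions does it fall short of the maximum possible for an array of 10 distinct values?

Maximum inversions for 10 distinct elements is C(10, 2) = 10·9/2 = 45.
Current inversions — for each element, count later smaller elements:
13: 2
24: 4
16: 2
17: 2
39: 4
40: 4
10: 1
2: 0
34: 0
35: 0
Current total: 2 + 4 + 2 + 2 + 4 + 4 + 1 + 0 + 0 + 0 = 19
Shortfall: 45 − 19 = 26

26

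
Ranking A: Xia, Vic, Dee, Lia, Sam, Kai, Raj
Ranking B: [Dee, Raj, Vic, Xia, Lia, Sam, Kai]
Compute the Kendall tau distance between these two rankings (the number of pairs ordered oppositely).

Discordant pairs: 8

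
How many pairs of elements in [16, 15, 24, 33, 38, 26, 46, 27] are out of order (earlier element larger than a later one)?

6 inversions

Sweep left to right; for each value list the smaller values that follow it:
16: 1
15: 0
24: 0
33: 2
38: 2
26: 0
46: 1
27: 0
Sum: 1 + 0 + 0 + 2 + 2 + 0 + 1 + 0 = 6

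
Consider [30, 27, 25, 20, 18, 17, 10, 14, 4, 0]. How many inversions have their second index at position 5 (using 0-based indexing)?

The element at index 5 is 17.
Elements before it: 30, 27, 25, 20, 18
Those larger than 17: 30, 27, 25, 20, 18

5 such elements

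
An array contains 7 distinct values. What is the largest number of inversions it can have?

21 inversions

The maximum occurs when the array is in strictly decreasing order: every one of the C(7, 2) pairs is inverted.
C(7, 2) = 7·6/2 = 21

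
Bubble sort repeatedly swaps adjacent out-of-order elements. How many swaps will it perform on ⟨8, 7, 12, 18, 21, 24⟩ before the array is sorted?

1 swap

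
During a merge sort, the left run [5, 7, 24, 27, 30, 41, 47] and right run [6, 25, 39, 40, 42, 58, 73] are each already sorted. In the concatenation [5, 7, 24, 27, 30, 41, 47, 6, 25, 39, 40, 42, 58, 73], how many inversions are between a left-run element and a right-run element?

15 cross-inversions

Take each right-half value and tally the left-half values above it:
r = 6: 7, 24, 27, 30, 41, 47 → 6
r = 25: 27, 30, 41, 47 → 4
r = 39: 41, 47 → 2
r = 40: 41, 47 → 2
r = 42: 47 → 1
r = 58: none → 0
r = 73: none → 0
Cross-inversions: 6 + 4 + 2 + 2 + 1 + 0 + 0 = 15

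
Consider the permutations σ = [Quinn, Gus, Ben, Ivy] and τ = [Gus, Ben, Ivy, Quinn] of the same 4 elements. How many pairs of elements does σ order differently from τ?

3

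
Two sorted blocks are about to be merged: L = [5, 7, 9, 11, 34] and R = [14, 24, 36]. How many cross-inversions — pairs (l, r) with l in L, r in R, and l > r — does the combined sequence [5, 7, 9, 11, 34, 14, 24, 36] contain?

Count, for every r in R, how many entries of L exceed r:
r = 14: 34 → 1
r = 24: 34 → 1
r = 36: none → 0
Cross-inversions: 1 + 1 + 0 = 2

2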